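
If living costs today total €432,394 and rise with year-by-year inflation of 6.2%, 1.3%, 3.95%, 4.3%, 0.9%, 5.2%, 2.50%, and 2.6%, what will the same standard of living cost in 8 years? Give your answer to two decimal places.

€562,989.84

Cumulative price-level factor: 1.062 × 1.013 × 1.0395 × 1.043 × 1.009 × 1.052 × 1.0250 × 1.026 ≈ 1.3020297167.
Multiplying €432,394 by the price-level factor gives the future nominal sum.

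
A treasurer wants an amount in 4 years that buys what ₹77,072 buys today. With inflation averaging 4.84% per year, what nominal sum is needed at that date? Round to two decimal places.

₹93,111.79

Cumulative price-level factor: (1+4.84%)^4 ≈ 1.2081143672.
The nominal amount required is ₹77,072 scaled up by that factor.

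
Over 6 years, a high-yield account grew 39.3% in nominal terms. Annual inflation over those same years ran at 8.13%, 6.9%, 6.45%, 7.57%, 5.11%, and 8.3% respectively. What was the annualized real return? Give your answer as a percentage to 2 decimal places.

-1.30%

Cumulative inflation factor: 1.0813 × 1.069 × 1.0645 × 1.0757 × 1.0511 × 1.083 ≈ 1.50672.
Nominal growth factor: 1.39300. Real growth factor = 1.39300 / 1.50672 ≈ 0.92452.
Annualized: 0.92452^(1/6) − 1 ≈ -0.01299.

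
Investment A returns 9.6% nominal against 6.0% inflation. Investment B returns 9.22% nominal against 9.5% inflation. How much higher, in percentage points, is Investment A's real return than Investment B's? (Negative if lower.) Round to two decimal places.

Investment A real return: 1.096/1.060 − 1 = 3.396%.
Investment B real return: 1.0922/1.095 − 1 = -0.256%.
Difference: 3.396 − (-0.256) = 3.652 pp.

3.65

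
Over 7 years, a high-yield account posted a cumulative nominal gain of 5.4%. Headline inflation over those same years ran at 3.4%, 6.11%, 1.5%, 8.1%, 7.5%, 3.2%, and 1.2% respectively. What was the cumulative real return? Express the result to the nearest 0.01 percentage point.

Cumulative inflation factor: 1.034 × 1.0611 × 1.015 × 1.081 × 1.075 × 1.032 × 1.012 ≈ 1.35157.
Nominal growth factor: 1.05400. Real growth factor = 1.05400 / 1.35157 ≈ 0.77984.
Total real return ≈ -22.0164%.

-22.02%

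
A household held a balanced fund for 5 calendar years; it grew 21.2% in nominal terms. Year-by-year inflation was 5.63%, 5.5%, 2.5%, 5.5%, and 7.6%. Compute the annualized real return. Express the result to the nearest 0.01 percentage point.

-1.34%

Cumulative inflation factor: 1.0563 × 1.055 × 1.025 × 1.055 × 1.076 ≈ 1.29667.
Nominal growth factor: 1.21200. Real growth factor = 1.21200 / 1.29667 ≈ 0.93470.
Annualized: 0.93470^(1/5) − 1 ≈ -0.01341.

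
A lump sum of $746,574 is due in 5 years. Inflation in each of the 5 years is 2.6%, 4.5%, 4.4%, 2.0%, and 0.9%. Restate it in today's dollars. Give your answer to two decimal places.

Price-level factor over 5 years: 1.026 × 1.045 × 1.044 × 1.020 × 1.009 ≈ 1.1520079811.
Purchasing power today: $746,574 divided by that factor.

$648,063.22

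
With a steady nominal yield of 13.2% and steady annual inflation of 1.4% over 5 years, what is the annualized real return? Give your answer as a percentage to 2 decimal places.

With constant rates the annual real return is the same each year: (1+13.2%)/(1+1.4%) − 1 = 0.11637.

11.64%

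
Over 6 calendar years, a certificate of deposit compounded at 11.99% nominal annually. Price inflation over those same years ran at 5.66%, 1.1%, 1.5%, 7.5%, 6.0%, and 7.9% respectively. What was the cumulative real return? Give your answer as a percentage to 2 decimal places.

47.98%

Cumulative inflation factor: 1.0566 × 1.011 × 1.015 × 1.075 × 1.060 × 1.079 ≈ 1.33310.
Nominal growth factor: 1.97277. Real growth factor = 1.97277 / 1.33310 ≈ 1.47983.
Total real return ≈ 47.9830%.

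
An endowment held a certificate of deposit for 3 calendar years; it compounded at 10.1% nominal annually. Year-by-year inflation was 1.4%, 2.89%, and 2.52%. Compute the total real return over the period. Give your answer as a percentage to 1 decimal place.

24.8%

Cumulative inflation factor: 1.014 × 1.0289 × 1.0252 ≈ 1.06960.
Nominal growth factor: 1.33463. Real growth factor = 1.33463 / 1.06960 ≈ 1.24779.
Total real return ≈ 24.7792%.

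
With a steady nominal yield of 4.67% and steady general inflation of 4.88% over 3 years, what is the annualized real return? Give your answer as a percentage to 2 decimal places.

-0.20%

With constant rates the annual real return is the same each year: (1+4.67%)/(1+4.88%) − 1 = -0.00200.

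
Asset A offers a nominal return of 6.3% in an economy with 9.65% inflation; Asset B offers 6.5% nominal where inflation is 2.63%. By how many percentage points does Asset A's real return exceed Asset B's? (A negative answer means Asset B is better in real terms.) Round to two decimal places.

Asset A real return: 1.063/1.0965 − 1 = -3.055%.
Asset B real return: 1.065/1.0263 − 1 = 3.771%.
Difference: -3.055 − 3.771 = -6.826 pp.

-6.83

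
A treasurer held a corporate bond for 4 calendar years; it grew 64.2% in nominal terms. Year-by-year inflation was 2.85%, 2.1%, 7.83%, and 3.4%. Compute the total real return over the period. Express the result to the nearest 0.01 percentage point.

40.24%

Cumulative inflation factor: 1.0285 × 1.021 × 1.0783 × 1.034 ≈ 1.17082.
Nominal growth factor: 1.64200. Real growth factor = 1.64200 / 1.17082 ≈ 1.40244.
Total real return ≈ 40.2436%.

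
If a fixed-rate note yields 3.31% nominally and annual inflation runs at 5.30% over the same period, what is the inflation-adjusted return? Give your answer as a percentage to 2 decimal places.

Real return via the Fisher equation: (1 + 3.31%)/(1 + 5.30%) − 1 = 1.0331/1.0530 − 1 ≈ -0.01890.

-1.89%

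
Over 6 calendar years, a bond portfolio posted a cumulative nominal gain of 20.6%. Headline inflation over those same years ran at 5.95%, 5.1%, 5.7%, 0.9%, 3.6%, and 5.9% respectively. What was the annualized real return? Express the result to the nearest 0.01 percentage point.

-1.28%

Cumulative inflation factor: 1.0595 × 1.051 × 1.057 × 1.009 × 1.036 × 1.059 ≈ 1.30294.
Nominal growth factor: 1.20600. Real growth factor = 1.20600 / 1.30294 ≈ 0.92560.
Annualized: 0.92560^(1/6) − 1 ≈ -0.01280.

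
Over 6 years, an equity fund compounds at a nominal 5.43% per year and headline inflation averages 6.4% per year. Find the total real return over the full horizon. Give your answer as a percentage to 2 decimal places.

-5.35%

The annual real rate is (1+5.43%)/(1+6.4%) − 1 = -0.9117%.
Compounded over 6 years: (1 + -0.009117)^6 − 1 ≈ -0.05347.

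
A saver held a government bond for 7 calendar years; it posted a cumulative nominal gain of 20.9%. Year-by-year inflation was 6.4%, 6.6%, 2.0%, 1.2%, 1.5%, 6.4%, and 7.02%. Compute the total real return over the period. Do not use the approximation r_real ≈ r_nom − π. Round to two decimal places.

Cumulative inflation factor: 1.064 × 1.066 × 1.020 × 1.012 × 1.015 × 1.064 × 1.0702 ≈ 1.35317.
Nominal growth factor: 1.20900. Real growth factor = 1.20900 / 1.35317 ≈ 0.89346.
Total real return ≈ -10.6542%.

-10.65%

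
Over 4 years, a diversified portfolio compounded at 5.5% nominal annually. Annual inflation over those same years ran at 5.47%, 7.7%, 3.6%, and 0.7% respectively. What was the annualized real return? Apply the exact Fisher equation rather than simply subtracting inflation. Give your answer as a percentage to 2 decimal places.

1.12%

Cumulative inflation factor: 1.0547 × 1.077 × 1.036 × 1.007 ≈ 1.18504.
Nominal growth factor: 1.23882. Real growth factor = 1.23882 / 1.18504 ≈ 1.04538.
Annualized: 1.04538^(1/4) − 1 ≈ 0.01116.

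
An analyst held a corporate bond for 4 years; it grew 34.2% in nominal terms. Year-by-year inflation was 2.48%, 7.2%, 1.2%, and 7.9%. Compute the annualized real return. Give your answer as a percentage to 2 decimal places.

Cumulative inflation factor: 1.0248 × 1.072 × 1.012 × 1.079 ≈ 1.19960.
Nominal growth factor: 1.34200. Real growth factor = 1.34200 / 1.19960 ≈ 1.11871.
Annualized: 1.11871^(1/4) − 1 ≈ 0.02844.

2.84%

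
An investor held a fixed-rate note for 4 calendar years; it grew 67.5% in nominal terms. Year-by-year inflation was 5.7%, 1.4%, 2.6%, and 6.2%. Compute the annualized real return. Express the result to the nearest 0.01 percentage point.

9.44%

Cumulative inflation factor: 1.057 × 1.014 × 1.026 × 1.062 ≈ 1.16784.
Nominal growth factor: 1.67500. Real growth factor = 1.67500 / 1.16784 ≈ 1.43427.
Annualized: 1.43427^(1/4) − 1 ≈ 0.09435.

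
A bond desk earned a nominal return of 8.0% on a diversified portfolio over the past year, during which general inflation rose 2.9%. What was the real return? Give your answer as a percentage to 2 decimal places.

Real return via the Fisher equation: (1 + 8.0%)/(1 + 2.9%) − 1 = 1.080/1.029 − 1 ≈ 0.04956.

4.96%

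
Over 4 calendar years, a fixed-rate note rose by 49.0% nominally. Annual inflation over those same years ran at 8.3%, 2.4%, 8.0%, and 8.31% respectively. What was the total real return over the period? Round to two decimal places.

14.86%

Cumulative inflation factor: 1.083 × 1.024 × 1.080 × 1.0831 ≈ 1.29724.
Nominal growth factor: 1.49000. Real growth factor = 1.49000 / 1.29724 ≈ 1.14859.
Total real return ≈ 14.8591%.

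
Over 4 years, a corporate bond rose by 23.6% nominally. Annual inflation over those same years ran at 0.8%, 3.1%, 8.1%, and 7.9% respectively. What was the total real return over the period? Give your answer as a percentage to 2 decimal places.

Cumulative inflation factor: 1.008 × 1.031 × 1.081 × 1.079 ≈ 1.21218.
Nominal growth factor: 1.23600. Real growth factor = 1.23600 / 1.21218 ≈ 1.01965.
Total real return ≈ 1.9652%.

1.97%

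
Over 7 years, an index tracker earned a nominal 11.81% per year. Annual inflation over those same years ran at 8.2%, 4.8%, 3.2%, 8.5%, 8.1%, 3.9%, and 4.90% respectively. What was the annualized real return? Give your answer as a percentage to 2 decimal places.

Cumulative inflation factor: 1.082 × 1.048 × 1.032 × 1.085 × 1.081 × 1.039 × 1.0490 ≈ 1.49594.
Nominal growth factor: 2.18456. Real growth factor = 2.18456 / 1.49594 ≈ 1.46033.
Annualized: 1.46033^(1/7) − 1 ≈ 0.05558.

5.56%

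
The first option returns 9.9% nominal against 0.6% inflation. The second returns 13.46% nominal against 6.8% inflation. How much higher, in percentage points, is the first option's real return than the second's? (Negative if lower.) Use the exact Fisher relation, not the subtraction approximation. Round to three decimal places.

3.009

The first option real return: 1.099/1.006 − 1 = 9.2445%.
The second real return: 1.1346/1.068 − 1 = 6.2360%.
Difference: 9.2445 − 6.2360 = 3.0085 pp.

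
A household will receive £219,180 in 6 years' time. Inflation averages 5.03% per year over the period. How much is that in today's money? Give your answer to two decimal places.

Price-level factor over 6 years: (1 + 5.03%)^6 ≈ 1.3423945890.
Purchasing power today: £219,180 divided by that factor.

£163,275.39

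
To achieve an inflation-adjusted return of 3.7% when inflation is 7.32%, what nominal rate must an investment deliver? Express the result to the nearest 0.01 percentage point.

11.29%

By the Fisher equation, 1 + r_nom = (1 + 3.7%)(1 + 7.32%) = 1.037 × 1.0732 = 1.1129084.
So r_nom = 11.29084%.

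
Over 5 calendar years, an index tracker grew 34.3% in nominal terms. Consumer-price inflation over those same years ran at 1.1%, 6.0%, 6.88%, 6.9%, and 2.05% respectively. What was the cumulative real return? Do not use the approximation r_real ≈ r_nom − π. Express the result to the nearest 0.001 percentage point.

7.481%

Cumulative inflation factor: 1.011 × 1.060 × 1.0688 × 1.069 × 1.0205 ≈ 1.24952.
Nominal growth factor: 1.34300. Real growth factor = 1.34300 / 1.24952 ≈ 1.07481.
Total real return ≈ 7.4810%.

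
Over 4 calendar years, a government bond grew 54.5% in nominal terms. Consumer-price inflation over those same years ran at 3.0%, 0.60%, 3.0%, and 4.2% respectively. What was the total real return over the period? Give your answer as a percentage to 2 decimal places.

38.93%

Cumulative inflation factor: 1.030 × 1.0060 × 1.030 × 1.042 ≈ 1.11209.
Nominal growth factor: 1.54500. Real growth factor = 1.54500 / 1.11209 ≈ 1.38928.
Total real return ≈ 38.9275%.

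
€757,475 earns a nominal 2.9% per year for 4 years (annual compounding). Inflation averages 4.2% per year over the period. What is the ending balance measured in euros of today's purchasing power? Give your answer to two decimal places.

€720,375.49

Nominal value at maturity: €757,475 × (1 + 2.9%)^4 ≈ €849,238.75.
Price-level factor over 4 years: (1 + 4.2%)^4 ≈ 1.1788834637.
Dividing the nominal maturity value by the price-level factor gives the value in today's money.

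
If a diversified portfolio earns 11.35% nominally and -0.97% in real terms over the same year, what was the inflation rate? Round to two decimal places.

12.44%

From (1+r_nom) = (1+r_real)(1+π), we get 1+π = (1 + 11.35%)/(1 − 0.97%) = 1.1135/0.9903 ≈ 1.12441.
So π ≈ 12.4407%.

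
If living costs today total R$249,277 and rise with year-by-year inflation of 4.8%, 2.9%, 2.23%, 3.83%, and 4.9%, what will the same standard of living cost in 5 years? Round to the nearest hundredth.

R$299,319.89

Cumulative price-level factor: 1.048 × 1.029 × 1.0223 × 1.0383 × 1.049 ≈ 1.2007521154.
Multiplying R$249,277 by the price-level factor gives the future nominal sum.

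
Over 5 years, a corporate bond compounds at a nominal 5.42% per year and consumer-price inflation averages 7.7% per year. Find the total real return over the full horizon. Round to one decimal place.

-10.1%

The annual real rate is (1+5.42%)/(1+7.7%) − 1 = -2.1170%.
Compounded over 5 years: (1 + -0.021170)^5 − 1 ≈ -0.10146.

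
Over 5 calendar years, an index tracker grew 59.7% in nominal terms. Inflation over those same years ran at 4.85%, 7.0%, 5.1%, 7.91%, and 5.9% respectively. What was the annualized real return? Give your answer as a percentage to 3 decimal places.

Cumulative inflation factor: 1.0485 × 1.070 × 1.051 × 1.0791 × 1.059 ≈ 1.34745.
Nominal growth factor: 1.59700. Real growth factor = 1.59700 / 1.34745 ≈ 1.18520.
Annualized: 1.18520^(1/5) − 1 ≈ 0.03457.

3.457%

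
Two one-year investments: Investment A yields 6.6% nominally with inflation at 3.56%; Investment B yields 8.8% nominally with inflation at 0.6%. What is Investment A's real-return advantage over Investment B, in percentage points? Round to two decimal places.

Investment A real return: 1.066/1.0356 − 1 = 2.935%.
Investment B real return: 1.088/1.006 − 1 = 8.151%.
Difference: 2.935 − 8.151 = -5.216 pp.

-5.22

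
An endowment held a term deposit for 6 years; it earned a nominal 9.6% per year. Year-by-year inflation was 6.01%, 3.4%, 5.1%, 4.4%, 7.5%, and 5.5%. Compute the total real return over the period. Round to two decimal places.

Cumulative inflation factor: 1.0601 × 1.034 × 1.051 × 1.044 × 1.075 × 1.055 ≈ 1.36405.
Nominal growth factor: 1.73326. Real growth factor = 1.73326 / 1.36405 ≈ 1.27067.
Total real return ≈ 27.0667%.

27.07%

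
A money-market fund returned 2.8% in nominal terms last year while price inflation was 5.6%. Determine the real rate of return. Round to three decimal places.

-2.652%

Real return via the Fisher equation: (1 + 2.8%)/(1 + 5.6%) − 1 = 1.028/1.056 − 1 ≈ -0.02652.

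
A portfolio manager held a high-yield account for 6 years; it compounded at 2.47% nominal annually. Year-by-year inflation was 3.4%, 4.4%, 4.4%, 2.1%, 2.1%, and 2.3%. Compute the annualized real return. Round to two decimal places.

-0.62%

Cumulative inflation factor: 1.034 × 1.044 × 1.044 × 1.021 × 1.021 × 1.023 ≈ 1.20185.
Nominal growth factor: 1.15766. Real growth factor = 1.15766 / 1.20185 ≈ 0.96323.
Annualized: 0.96323^(1/6) − 1 ≈ -0.00622.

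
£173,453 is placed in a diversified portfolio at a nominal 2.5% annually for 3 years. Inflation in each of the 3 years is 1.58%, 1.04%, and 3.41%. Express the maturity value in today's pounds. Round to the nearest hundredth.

Nominal value at maturity: £173,453 × (1 + 2.5%)^3 ≈ £186,789.91.
Price-level factor over 3 years: 1.0158 × 1.0104 × 1.0341 ≈ 1.0613633433.
Dividing the nominal maturity value by the price-level factor gives the value in today's money.

£175,990.54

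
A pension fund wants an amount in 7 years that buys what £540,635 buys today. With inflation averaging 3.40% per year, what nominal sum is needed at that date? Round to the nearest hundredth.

£683,200.11

Cumulative price-level factor: (1+3.40%)^7 ≈ 1.2636993768.
The nominal amount required is £540,635 scaled up by that factor.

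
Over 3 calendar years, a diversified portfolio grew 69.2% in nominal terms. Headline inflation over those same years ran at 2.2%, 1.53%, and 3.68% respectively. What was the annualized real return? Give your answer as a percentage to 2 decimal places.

Cumulative inflation factor: 1.022 × 1.0153 × 1.0368 ≈ 1.07582.
Nominal growth factor: 1.69200. Real growth factor = 1.69200 / 1.07582 ≈ 1.57275.
Annualized: 1.57275^(1/3) − 1 ≈ 0.16293.

16.29%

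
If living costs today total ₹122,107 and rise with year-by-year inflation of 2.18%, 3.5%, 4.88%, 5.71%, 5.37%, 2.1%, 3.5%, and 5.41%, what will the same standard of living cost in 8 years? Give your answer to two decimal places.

₹168,043.01

Cumulative price-level factor: 1.0218 × 1.035 × 1.0488 × 1.0571 × 1.0537 × 1.021 × 1.035 × 1.0541 ≈ 1.3761947125.
The nominal amount required is ₹122,107 scaled up by that factor.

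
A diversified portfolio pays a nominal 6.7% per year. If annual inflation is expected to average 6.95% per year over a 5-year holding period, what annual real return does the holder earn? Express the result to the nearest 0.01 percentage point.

With constant rates the annual real return is the same each year: (1+6.7%)/(1+6.95%) − 1 = -0.00234.

-0.23%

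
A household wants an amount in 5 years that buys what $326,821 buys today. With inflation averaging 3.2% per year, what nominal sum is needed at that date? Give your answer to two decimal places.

Cumulative price-level factor: (1+3.2%)^5 ≈ 1.1705729564.
The nominal amount required is $326,821 scaled up by that factor.

$382,567.82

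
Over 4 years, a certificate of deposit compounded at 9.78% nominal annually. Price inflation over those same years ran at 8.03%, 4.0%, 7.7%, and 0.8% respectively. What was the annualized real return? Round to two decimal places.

4.46%

Cumulative inflation factor: 1.0803 × 1.040 × 1.077 × 1.008 ≈ 1.21970.
Nominal growth factor: 1.45242. Real growth factor = 1.45242 / 1.21970 ≈ 1.19080.
Annualized: 1.19080^(1/4) − 1 ≈ 0.04462.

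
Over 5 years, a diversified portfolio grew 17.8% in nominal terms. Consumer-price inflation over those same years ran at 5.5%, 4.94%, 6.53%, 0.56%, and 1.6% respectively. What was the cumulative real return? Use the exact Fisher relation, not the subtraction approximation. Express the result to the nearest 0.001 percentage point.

Cumulative inflation factor: 1.055 × 1.0494 × 1.0653 × 1.0056 × 1.016 ≈ 1.20499.
Nominal growth factor: 1.17800. Real growth factor = 1.17800 / 1.20499 ≈ 0.97760.
Total real return ≈ -2.2401%.

-2.240%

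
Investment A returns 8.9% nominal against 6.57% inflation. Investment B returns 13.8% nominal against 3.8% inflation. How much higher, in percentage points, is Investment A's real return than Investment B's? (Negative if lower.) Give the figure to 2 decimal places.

Investment A real return: 1.089/1.0657 − 1 = 2.186%.
Investment B real return: 1.138/1.038 − 1 = 9.634%.
Difference: 2.186 − 9.634 = -7.448 pp.

-7.45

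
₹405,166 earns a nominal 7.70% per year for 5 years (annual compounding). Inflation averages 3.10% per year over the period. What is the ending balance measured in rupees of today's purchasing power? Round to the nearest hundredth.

₹503,985.67

Nominal value at maturity: ₹405,166 × (1 + 7.70%)^5 ≈ ₹587,099.23.
Price-level factor over 5 years: (1 + 3.10%)^5 ≈ 1.1649125562.
Dividing the nominal maturity value by the price-level factor gives the value in today's money.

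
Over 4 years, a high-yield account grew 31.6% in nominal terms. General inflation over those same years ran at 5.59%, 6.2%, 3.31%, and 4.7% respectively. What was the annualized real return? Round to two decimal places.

2.06%

Cumulative inflation factor: 1.0559 × 1.062 × 1.0331 × 1.047 ≈ 1.21293.
Nominal growth factor: 1.31600. Real growth factor = 1.31600 / 1.21293 ≈ 1.08497.
Annualized: 1.08497^(1/4) − 1 ≈ 0.02060.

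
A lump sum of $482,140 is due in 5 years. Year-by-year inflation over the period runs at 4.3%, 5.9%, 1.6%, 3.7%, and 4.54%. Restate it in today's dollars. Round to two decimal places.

$396,312.65

Price-level factor over 5 years: 1.043 × 1.059 × 1.016 × 1.037 × 1.0454 ≈ 1.2165647501.
Purchasing power today: $482,140 divided by that factor.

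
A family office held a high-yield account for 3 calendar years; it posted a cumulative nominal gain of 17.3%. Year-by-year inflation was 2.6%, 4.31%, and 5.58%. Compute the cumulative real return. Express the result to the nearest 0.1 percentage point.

3.8%

Cumulative inflation factor: 1.026 × 1.0431 × 1.0558 ≈ 1.12994.
Nominal growth factor: 1.17300. Real growth factor = 1.17300 / 1.12994 ≈ 1.03811.
Total real return ≈ 3.8109%.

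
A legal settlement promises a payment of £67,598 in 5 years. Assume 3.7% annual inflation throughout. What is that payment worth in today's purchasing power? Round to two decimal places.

Price-level factor over 5 years: (1 + 3.7%)^5 ≈ 1.1992059701.
Purchasing power today: £67,598 divided by that factor.

£56,368.97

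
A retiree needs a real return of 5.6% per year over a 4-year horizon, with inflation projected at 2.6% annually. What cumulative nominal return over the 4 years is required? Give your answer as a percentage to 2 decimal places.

37.80%

Required annual nominal rate: (1+5.6%)(1+2.6%) − 1 = 8.3456%.
Cumulative over 4 years: (1 + 0.083456)^4 − 1 ≈ 0.37799.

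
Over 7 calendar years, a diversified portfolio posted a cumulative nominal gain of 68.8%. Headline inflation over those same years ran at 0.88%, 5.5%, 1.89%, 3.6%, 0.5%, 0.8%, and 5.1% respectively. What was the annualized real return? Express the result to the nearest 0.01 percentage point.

5.04%

Cumulative inflation factor: 1.0088 × 1.055 × 1.0189 × 1.036 × 1.005 × 1.008 × 1.051 ≈ 1.19613.
Nominal growth factor: 1.68800. Real growth factor = 1.68800 / 1.19613 ≈ 1.41122.
Annualized: 1.41122^(1/7) − 1 ≈ 0.05044.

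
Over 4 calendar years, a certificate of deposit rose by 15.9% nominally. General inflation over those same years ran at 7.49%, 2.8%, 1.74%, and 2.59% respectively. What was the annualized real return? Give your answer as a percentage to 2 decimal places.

0.12%

Cumulative inflation factor: 1.0749 × 1.028 × 1.0174 × 1.0259 ≈ 1.15334.
Nominal growth factor: 1.15900. Real growth factor = 1.15900 / 1.15334 ≈ 1.00491.
Annualized: 1.00491^(1/4) − 1 ≈ 0.00122.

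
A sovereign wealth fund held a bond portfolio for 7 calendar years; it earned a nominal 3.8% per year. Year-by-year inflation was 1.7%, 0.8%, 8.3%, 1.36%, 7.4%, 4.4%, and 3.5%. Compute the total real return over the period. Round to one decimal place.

Cumulative inflation factor: 1.017 × 1.008 × 1.083 × 1.0136 × 1.074 × 1.044 × 1.035 ≈ 1.30594.
Nominal growth factor: 1.29832. Real growth factor = 1.29832 / 1.30594 ≈ 0.99417.
Total real return ≈ -0.5832%.

-0.6%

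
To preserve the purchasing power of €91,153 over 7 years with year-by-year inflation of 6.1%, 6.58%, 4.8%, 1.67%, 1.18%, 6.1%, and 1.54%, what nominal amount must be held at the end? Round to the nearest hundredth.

Cumulative price-level factor: 1.061 × 1.0658 × 1.048 × 1.0167 × 1.0118 × 1.061 × 1.0154 ≈ 1.3133861253.
The nominal amount required is €91,153 scaled up by that factor.

€119,719.09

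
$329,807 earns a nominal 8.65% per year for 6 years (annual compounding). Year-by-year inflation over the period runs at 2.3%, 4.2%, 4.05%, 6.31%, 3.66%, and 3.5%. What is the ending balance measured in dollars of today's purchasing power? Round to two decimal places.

$428,871.46

Nominal value at maturity: $329,807 × (1 + 8.65%)^6 ≈ $542,548.11.
Price-level factor over 6 years: 1.023 × 1.042 × 1.0405 × 1.0631 × 1.0366 × 1.035 ≈ 1.2650599583.
The maturity value deflated by that factor is the answer in today's purchasing power.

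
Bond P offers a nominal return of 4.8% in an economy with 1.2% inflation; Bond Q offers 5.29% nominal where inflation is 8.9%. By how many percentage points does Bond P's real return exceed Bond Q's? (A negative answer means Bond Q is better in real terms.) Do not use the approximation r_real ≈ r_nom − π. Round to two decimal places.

Bond P real return: 1.048/1.012 − 1 = 3.557%.
Bond Q real return: 1.0529/1.089 − 1 = -3.315%.
Difference: 3.557 − (-3.315) = 6.872 pp.

6.87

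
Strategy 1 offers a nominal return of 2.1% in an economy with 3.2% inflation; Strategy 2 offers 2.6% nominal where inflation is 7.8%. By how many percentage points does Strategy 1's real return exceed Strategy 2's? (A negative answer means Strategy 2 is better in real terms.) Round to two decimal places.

Strategy 1 real return: 1.021/1.032 − 1 = -1.066%.
Strategy 2 real return: 1.026/1.078 − 1 = -4.824%.
Difference: -1.066 − (-4.824) = 3.758 pp.

3.76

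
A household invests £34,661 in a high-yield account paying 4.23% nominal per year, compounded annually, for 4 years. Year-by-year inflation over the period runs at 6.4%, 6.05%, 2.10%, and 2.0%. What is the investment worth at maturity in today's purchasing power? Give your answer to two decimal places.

£34,812.39

Nominal value at maturity: £34,661 × (1 + 4.23%)^4 ≈ £40,908.36.
Price-level factor over 4 years: 1.064 × 1.0605 × 1.0210 × 1.020 ≈ 1.1751091682.
Dividing the nominal maturity value by the price-level factor gives the value in today's money.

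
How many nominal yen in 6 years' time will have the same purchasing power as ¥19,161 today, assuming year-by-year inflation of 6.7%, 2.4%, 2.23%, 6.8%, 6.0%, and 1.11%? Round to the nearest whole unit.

Cumulative price-level factor: 1.067 × 1.024 × 1.0223 × 1.068 × 1.060 × 1.0111 ≈ 1.2785389562.
The nominal amount required is ¥19,161 scaled up by that factor.

¥24,498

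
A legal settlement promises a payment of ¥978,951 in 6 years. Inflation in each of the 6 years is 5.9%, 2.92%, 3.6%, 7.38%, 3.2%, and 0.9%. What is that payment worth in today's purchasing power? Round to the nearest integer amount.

Price-level factor over 6 years: 1.059 × 1.0292 × 1.036 × 1.0738 × 1.032 × 1.009 ≈ 1.2625534013.
Purchasing power today: ¥978,951 divided by that factor.

¥775,374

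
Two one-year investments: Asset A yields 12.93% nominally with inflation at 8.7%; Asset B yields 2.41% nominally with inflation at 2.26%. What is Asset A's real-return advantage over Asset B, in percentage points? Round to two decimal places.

Asset A real return: 1.1293/1.087 − 1 = 3.891%.
Asset B real return: 1.0241/1.0226 − 1 = 0.147%.
Difference: 3.891 − 0.147 = 3.744 pp.

3.74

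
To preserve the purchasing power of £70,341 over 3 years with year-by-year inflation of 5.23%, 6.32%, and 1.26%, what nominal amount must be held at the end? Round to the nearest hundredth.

£79,689.48

Cumulative price-level factor: 1.0523 × 1.0632 × 1.0126 ≈ 1.1329023075.
The nominal amount required is £70,341 scaled up by that factor.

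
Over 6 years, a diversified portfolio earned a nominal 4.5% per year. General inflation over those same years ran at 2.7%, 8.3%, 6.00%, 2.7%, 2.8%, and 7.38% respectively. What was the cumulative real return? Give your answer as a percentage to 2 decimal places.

-2.57%

Cumulative inflation factor: 1.027 × 1.083 × 1.0600 × 1.027 × 1.028 × 1.0738 ≈ 1.33657.
Nominal growth factor: 1.30226. Real growth factor = 1.30226 / 1.33657 ≈ 0.97433.
Total real return ≈ -2.5670%.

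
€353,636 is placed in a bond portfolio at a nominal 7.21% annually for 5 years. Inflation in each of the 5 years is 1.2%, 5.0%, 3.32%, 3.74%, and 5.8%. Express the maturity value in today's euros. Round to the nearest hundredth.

€415,668.23

Nominal value at maturity: €353,636 × (1 + 7.21%)^5 ≈ €500,879.15.
Price-level factor over 5 years: 1.012 × 1.050 × 1.0332 × 1.0374 × 1.058 ≈ 1.2049974294.
Dividing the nominal maturity value by the price-level factor gives the value in today's money.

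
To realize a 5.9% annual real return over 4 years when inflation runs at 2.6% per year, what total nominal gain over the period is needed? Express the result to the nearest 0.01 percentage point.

39.37%

Required annual nominal rate: (1+5.9%)(1+2.6%) − 1 = 8.6534%.
Cumulative over 4 years: (1 + 0.086534)^4 − 1 ≈ 0.39371.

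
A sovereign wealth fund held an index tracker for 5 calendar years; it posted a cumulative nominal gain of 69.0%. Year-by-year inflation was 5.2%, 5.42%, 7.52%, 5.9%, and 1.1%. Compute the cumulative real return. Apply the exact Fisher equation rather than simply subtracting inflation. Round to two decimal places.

Cumulative inflation factor: 1.052 × 1.0542 × 1.0752 × 1.059 × 1.011 ≈ 1.27666.
Nominal growth factor: 1.69000. Real growth factor = 1.69000 / 1.27666 ≈ 1.32377.
Total real return ≈ 32.3767%.

32.38%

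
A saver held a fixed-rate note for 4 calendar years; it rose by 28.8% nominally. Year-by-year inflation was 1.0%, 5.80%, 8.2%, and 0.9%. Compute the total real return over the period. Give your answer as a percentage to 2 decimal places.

10.41%

Cumulative inflation factor: 1.010 × 1.0580 × 1.082 × 1.009 ≈ 1.16661.
Nominal growth factor: 1.28800. Real growth factor = 1.28800 / 1.16661 ≈ 1.10405.
Total real return ≈ 10.4054%.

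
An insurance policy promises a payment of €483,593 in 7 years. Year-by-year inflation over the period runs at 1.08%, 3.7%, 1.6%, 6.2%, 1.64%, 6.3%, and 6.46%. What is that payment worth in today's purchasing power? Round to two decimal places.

Price-level factor over 7 years: 1.0108 × 1.037 × 1.016 × 1.062 × 1.0164 × 1.063 × 1.0646 ≈ 1.3009080379.
Purchasing power today: €483,593 divided by that factor.

€371,734.96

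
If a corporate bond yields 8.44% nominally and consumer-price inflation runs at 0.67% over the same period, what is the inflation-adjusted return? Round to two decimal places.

Real return via the Fisher equation: (1 + 8.44%)/(1 + 0.67%) − 1 = 1.0844/1.0067 − 1 ≈ 0.07718.

7.72%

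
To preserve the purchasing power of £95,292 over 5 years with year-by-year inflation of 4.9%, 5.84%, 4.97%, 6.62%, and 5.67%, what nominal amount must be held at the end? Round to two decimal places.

£125,123.06

Cumulative price-level factor: 1.049 × 1.0584 × 1.0497 × 1.0662 × 1.0567 ≈ 1.3130489060.
The nominal amount required is £95,292 scaled up by that factor.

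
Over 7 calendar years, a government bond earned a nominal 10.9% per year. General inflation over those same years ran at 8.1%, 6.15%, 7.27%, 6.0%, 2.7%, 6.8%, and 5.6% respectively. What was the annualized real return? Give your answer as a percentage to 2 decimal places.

Cumulative inflation factor: 1.081 × 1.0615 × 1.0727 × 1.060 × 1.027 × 1.068 × 1.056 ≈ 1.51125.
Nominal growth factor: 2.06310. Real growth factor = 2.06310 / 1.51125 ≈ 1.36517.
Annualized: 1.36517^(1/7) − 1 ≈ 0.04547.

4.55%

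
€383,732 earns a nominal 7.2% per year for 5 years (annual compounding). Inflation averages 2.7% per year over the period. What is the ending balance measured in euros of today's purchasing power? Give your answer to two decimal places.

Nominal value at maturity: €383,732 × (1 + 7.2%)^5 ≈ €543,252.76.
Price-level factor over 5 years: (1 + 2.7%)^5 ≈ 1.1424895016.
The maturity value deflated by that factor is the answer in today's purchasing power.

€475,499.13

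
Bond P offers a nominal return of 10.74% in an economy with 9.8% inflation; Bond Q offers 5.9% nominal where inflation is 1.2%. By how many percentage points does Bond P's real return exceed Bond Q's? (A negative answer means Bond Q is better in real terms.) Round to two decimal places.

Bond P real return: 1.1074/1.098 − 1 = 0.856%.
Bond Q real return: 1.059/1.012 − 1 = 4.644%.
Difference: 0.856 − 4.644 = -3.788 pp.

-3.79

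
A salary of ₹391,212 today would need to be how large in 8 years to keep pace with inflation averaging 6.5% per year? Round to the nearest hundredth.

Cumulative price-level factor: (1+6.5%)^8 ≈ 1.6549956713.
The nominal amount required is ₹391,212 scaled up by that factor.

₹647,454.17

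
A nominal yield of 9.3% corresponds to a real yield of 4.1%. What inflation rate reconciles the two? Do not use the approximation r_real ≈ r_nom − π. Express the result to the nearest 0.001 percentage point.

4.995%

From (1+r_nom) = (1+r_real)(1+π), we get 1+π = (1 + 9.3%)/(1 + 4.1%) = 1.093/1.041 ≈ 1.04995.
So π ≈ 4.9952%.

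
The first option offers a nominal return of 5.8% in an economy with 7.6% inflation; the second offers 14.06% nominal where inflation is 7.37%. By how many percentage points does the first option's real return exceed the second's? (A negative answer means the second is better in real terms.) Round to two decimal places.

-7.90

The first option real return: 1.058/1.076 − 1 = -1.673%.
The second real return: 1.1406/1.0737 − 1 = 6.231%.
Difference: -1.673 − 6.231 = -7.904 pp.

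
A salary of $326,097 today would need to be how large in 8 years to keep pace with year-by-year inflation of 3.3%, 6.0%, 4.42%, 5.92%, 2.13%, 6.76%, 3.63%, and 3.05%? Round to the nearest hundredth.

$459,843.49

Cumulative price-level factor: 1.033 × 1.060 × 1.0442 × 1.0592 × 1.0213 × 1.0676 × 1.0363 × 1.0305 ≈ 1.4101432700.
Multiplying $326,097 by the price-level factor gives the future nominal sum.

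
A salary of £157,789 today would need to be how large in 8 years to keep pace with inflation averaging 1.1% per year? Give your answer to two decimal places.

£172,220.95

Cumulative price-level factor: (1+1.1%)^8 ≈ 1.0914635699.
Multiplying £157,789 by the price-level factor gives the future nominal sum.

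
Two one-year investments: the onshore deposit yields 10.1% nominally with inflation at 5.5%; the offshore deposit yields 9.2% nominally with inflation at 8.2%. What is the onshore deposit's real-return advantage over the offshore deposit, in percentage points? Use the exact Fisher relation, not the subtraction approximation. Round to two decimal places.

The onshore deposit real return: 1.101/1.055 − 1 = 4.360%.
The offshore deposit real return: 1.092/1.082 − 1 = 0.924%.
Difference: 4.360 − 0.924 = 3.436 pp.

3.44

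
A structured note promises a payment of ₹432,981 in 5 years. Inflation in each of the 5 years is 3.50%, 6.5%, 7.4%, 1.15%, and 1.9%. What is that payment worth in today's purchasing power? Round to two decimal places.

₹354,841.60

Price-level factor over 5 years: 1.0350 × 1.065 × 1.074 × 1.0115 × 1.019 ≈ 1.2202092419.
Purchasing power today: ₹432,981 divided by that factor.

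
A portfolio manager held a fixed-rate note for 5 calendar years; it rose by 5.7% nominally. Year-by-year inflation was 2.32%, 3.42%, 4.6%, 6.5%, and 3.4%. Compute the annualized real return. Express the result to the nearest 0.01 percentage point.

-2.81%

Cumulative inflation factor: 1.0232 × 1.0342 × 1.046 × 1.065 × 1.034 ≈ 1.21890.
Nominal growth factor: 1.05700. Real growth factor = 1.05700 / 1.21890 ≈ 0.86718.
Annualized: 0.86718^(1/5) − 1 ≈ -0.02810.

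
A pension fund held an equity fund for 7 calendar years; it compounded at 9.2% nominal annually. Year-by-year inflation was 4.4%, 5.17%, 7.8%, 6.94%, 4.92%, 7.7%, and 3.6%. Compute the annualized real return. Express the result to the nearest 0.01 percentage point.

Cumulative inflation factor: 1.044 × 1.0517 × 1.078 × 1.0694 × 1.0492 × 1.077 × 1.036 ≈ 1.48178.
Nominal growth factor: 1.85165. Real growth factor = 1.85165 / 1.48178 ≈ 1.24961.
Annualized: 1.24961^(1/7) − 1 ≈ 0.03234.

3.23%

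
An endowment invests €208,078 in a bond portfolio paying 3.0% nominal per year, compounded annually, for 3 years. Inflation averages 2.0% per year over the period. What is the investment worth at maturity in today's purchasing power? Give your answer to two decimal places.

€214,258.14

Nominal value at maturity: €208,078 × (1 + 3.0%)^3 ≈ €227,372.45.
Price-level factor over 3 years: (1 + 2.0%)^3 = 1.061208.
The maturity value deflated by that factor is the answer in today's purchasing power.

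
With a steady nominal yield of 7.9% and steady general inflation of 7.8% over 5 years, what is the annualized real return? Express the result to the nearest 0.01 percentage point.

0.09%

With constant rates the annual real return is the same each year: (1+7.9%)/(1+7.8%) − 1 = 0.00093.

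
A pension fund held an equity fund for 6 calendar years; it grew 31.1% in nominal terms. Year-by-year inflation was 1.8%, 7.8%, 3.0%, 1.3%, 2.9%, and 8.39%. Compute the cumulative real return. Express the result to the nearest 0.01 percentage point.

Cumulative inflation factor: 1.018 × 1.078 × 1.030 × 1.013 × 1.029 × 1.0839 ≈ 1.27708.
Nominal growth factor: 1.31100. Real growth factor = 1.31100 / 1.27708 ≈ 1.02656.
Total real return ≈ 2.6561%.

2.66%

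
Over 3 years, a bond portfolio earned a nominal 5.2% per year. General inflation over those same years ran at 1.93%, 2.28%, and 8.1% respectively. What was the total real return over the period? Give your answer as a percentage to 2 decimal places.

Cumulative inflation factor: 1.0193 × 1.0228 × 1.081 ≈ 1.12699.
Nominal growth factor: 1.16425. Real growth factor = 1.16425 / 1.12699 ≈ 1.03307.
Total real return ≈ 3.3068%.

3.31%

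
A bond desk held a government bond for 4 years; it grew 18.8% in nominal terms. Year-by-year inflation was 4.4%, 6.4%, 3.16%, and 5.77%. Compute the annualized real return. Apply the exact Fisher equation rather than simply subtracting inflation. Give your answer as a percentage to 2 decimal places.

Cumulative inflation factor: 1.044 × 1.064 × 1.0316 × 1.0577 ≈ 1.21204.
Nominal growth factor: 1.18800. Real growth factor = 1.18800 / 1.21204 ≈ 0.98017.
Annualized: 0.98017^(1/4) − 1 ≈ -0.00500.

-0.50%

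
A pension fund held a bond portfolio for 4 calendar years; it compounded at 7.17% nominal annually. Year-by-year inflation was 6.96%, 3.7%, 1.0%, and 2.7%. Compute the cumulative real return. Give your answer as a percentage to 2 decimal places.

14.66%

Cumulative inflation factor: 1.0696 × 1.037 × 1.010 × 1.027 ≈ 1.15051.
Nominal growth factor: 1.31915. Real growth factor = 1.31915 / 1.15051 ≈ 1.14657.
Total real return ≈ 14.6571%.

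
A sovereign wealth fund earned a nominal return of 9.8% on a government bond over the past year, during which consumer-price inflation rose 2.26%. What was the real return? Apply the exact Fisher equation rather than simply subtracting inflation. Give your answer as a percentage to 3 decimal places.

7.373%

Real return via the Fisher equation: (1 + 9.8%)/(1 + 2.26%) − 1 = 1.098/1.0226 − 1 ≈ 0.07373.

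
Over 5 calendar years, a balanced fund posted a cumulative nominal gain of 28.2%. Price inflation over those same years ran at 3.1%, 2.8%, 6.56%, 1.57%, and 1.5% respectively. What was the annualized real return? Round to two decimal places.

Cumulative inflation factor: 1.031 × 1.028 × 1.0656 × 1.0157 × 1.015 ≈ 1.16433.
Nominal growth factor: 1.28200. Real growth factor = 1.28200 / 1.16433 ≈ 1.10106.
Annualized: 1.10106^(1/5) − 1 ≈ 0.01944.

1.94%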